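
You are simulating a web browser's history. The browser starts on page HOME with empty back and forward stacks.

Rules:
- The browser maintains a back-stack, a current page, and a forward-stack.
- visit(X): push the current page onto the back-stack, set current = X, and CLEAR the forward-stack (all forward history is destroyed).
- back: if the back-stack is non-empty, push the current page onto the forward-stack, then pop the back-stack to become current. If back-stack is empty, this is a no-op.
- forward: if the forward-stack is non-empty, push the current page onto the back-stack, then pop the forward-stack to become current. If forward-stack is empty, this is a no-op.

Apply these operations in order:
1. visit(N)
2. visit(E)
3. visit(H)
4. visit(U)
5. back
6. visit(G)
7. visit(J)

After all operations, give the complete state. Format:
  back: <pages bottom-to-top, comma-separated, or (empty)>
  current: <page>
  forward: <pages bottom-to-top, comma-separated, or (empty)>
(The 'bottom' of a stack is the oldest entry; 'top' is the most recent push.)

After 1 (visit(N)): cur=N back=1 fwd=0
After 2 (visit(E)): cur=E back=2 fwd=0
After 3 (visit(H)): cur=H back=3 fwd=0
After 4 (visit(U)): cur=U back=4 fwd=0
After 5 (back): cur=H back=3 fwd=1
After 6 (visit(G)): cur=G back=4 fwd=0
After 7 (visit(J)): cur=J back=5 fwd=0

Answer: back: HOME,N,E,H,G
current: J
forward: (empty)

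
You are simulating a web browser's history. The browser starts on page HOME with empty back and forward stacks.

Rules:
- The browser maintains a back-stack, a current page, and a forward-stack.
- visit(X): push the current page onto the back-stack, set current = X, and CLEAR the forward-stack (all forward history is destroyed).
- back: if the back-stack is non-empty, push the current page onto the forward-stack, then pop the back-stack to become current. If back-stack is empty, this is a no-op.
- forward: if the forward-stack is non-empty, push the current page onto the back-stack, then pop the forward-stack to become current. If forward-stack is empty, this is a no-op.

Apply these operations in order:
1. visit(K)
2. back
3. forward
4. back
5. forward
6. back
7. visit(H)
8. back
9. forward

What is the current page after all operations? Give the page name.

Answer: H

Derivation:
After 1 (visit(K)): cur=K back=1 fwd=0
After 2 (back): cur=HOME back=0 fwd=1
After 3 (forward): cur=K back=1 fwd=0
After 4 (back): cur=HOME back=0 fwd=1
After 5 (forward): cur=K back=1 fwd=0
After 6 (back): cur=HOME back=0 fwd=1
After 7 (visit(H)): cur=H back=1 fwd=0
After 8 (back): cur=HOME back=0 fwd=1
After 9 (forward): cur=H back=1 fwd=0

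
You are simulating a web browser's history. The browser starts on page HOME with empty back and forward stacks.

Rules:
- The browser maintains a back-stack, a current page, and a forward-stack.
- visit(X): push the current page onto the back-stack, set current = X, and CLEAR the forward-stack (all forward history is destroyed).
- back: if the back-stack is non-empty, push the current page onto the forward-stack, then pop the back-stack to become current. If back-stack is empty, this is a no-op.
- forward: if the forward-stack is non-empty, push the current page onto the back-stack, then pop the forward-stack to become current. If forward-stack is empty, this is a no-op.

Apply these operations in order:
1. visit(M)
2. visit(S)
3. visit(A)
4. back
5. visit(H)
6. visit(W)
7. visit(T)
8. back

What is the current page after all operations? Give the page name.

After 1 (visit(M)): cur=M back=1 fwd=0
After 2 (visit(S)): cur=S back=2 fwd=0
After 3 (visit(A)): cur=A back=3 fwd=0
After 4 (back): cur=S back=2 fwd=1
After 5 (visit(H)): cur=H back=3 fwd=0
After 6 (visit(W)): cur=W back=4 fwd=0
After 7 (visit(T)): cur=T back=5 fwd=0
After 8 (back): cur=W back=4 fwd=1

Answer: W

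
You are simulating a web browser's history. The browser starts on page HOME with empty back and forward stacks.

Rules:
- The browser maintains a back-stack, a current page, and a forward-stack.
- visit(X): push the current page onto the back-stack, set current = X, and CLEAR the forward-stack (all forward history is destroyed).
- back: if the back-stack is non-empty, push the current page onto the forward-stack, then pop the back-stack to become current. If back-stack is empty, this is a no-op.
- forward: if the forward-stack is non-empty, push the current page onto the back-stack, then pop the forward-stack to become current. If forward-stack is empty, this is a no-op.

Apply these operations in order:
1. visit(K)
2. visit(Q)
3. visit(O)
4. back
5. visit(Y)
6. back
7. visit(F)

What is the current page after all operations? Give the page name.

Answer: F

Derivation:
After 1 (visit(K)): cur=K back=1 fwd=0
After 2 (visit(Q)): cur=Q back=2 fwd=0
After 3 (visit(O)): cur=O back=3 fwd=0
After 4 (back): cur=Q back=2 fwd=1
After 5 (visit(Y)): cur=Y back=3 fwd=0
After 6 (back): cur=Q back=2 fwd=1
After 7 (visit(F)): cur=F back=3 fwd=0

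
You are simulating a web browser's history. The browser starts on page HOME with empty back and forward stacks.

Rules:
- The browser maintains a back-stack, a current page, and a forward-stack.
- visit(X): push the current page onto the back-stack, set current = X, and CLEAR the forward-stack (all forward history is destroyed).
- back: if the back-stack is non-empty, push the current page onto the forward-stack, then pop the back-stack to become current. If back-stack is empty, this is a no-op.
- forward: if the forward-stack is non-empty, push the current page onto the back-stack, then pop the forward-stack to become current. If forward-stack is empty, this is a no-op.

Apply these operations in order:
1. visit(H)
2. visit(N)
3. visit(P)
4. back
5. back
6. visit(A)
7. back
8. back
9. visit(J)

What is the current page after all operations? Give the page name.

After 1 (visit(H)): cur=H back=1 fwd=0
After 2 (visit(N)): cur=N back=2 fwd=0
After 3 (visit(P)): cur=P back=3 fwd=0
After 4 (back): cur=N back=2 fwd=1
After 5 (back): cur=H back=1 fwd=2
After 6 (visit(A)): cur=A back=2 fwd=0
After 7 (back): cur=H back=1 fwd=1
After 8 (back): cur=HOME back=0 fwd=2
After 9 (visit(J)): cur=J back=1 fwd=0

Answer: J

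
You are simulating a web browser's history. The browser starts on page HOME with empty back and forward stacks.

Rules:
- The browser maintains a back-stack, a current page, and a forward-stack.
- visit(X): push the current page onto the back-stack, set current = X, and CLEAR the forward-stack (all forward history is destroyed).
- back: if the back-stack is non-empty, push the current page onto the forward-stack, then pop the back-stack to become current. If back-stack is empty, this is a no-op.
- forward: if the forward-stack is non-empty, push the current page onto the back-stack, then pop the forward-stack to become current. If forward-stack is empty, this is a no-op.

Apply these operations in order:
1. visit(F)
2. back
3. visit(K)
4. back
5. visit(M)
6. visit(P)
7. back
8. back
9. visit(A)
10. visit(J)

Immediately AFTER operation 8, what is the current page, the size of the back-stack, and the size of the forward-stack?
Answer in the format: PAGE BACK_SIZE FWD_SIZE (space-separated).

After 1 (visit(F)): cur=F back=1 fwd=0
After 2 (back): cur=HOME back=0 fwd=1
After 3 (visit(K)): cur=K back=1 fwd=0
After 4 (back): cur=HOME back=0 fwd=1
After 5 (visit(M)): cur=M back=1 fwd=0
After 6 (visit(P)): cur=P back=2 fwd=0
After 7 (back): cur=M back=1 fwd=1
After 8 (back): cur=HOME back=0 fwd=2

HOME 0 2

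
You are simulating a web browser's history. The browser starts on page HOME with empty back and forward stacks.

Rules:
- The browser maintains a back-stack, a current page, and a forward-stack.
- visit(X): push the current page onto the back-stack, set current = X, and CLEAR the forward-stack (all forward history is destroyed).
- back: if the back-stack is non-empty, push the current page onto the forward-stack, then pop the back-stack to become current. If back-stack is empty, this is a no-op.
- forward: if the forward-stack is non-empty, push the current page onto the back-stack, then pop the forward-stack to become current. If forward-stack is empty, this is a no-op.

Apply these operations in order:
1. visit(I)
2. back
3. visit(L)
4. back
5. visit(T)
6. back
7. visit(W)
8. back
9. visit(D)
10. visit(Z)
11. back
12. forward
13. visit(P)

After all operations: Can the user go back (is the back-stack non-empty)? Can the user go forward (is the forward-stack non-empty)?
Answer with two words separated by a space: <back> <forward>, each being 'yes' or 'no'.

Answer: yes no

Derivation:
After 1 (visit(I)): cur=I back=1 fwd=0
After 2 (back): cur=HOME back=0 fwd=1
After 3 (visit(L)): cur=L back=1 fwd=0
After 4 (back): cur=HOME back=0 fwd=1
After 5 (visit(T)): cur=T back=1 fwd=0
After 6 (back): cur=HOME back=0 fwd=1
After 7 (visit(W)): cur=W back=1 fwd=0
After 8 (back): cur=HOME back=0 fwd=1
After 9 (visit(D)): cur=D back=1 fwd=0
After 10 (visit(Z)): cur=Z back=2 fwd=0
After 11 (back): cur=D back=1 fwd=1
After 12 (forward): cur=Z back=2 fwd=0
After 13 (visit(P)): cur=P back=3 fwd=0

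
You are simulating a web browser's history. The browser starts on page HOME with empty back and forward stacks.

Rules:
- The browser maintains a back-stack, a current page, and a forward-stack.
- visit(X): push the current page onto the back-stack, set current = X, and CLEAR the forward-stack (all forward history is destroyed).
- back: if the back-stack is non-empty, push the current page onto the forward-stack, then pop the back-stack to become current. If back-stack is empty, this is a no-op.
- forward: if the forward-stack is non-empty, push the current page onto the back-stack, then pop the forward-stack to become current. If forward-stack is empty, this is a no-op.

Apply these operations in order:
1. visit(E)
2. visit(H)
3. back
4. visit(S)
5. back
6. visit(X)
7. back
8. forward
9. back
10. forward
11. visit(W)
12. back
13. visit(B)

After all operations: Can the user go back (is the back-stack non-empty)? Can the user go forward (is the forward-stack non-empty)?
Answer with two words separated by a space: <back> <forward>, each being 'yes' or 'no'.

After 1 (visit(E)): cur=E back=1 fwd=0
After 2 (visit(H)): cur=H back=2 fwd=0
After 3 (back): cur=E back=1 fwd=1
After 4 (visit(S)): cur=S back=2 fwd=0
After 5 (back): cur=E back=1 fwd=1
After 6 (visit(X)): cur=X back=2 fwd=0
After 7 (back): cur=E back=1 fwd=1
After 8 (forward): cur=X back=2 fwd=0
After 9 (back): cur=E back=1 fwd=1
After 10 (forward): cur=X back=2 fwd=0
After 11 (visit(W)): cur=W back=3 fwd=0
After 12 (back): cur=X back=2 fwd=1
After 13 (visit(B)): cur=B back=3 fwd=0

Answer: yes no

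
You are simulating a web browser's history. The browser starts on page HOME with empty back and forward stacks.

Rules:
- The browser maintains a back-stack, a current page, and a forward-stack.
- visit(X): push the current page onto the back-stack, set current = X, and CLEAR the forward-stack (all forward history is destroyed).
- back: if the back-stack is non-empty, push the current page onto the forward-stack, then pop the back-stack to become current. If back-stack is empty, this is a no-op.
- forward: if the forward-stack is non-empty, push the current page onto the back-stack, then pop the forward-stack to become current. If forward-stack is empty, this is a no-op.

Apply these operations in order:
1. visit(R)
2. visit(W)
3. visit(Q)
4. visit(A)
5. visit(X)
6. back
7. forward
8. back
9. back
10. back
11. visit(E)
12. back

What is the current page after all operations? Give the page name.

After 1 (visit(R)): cur=R back=1 fwd=0
After 2 (visit(W)): cur=W back=2 fwd=0
After 3 (visit(Q)): cur=Q back=3 fwd=0
After 4 (visit(A)): cur=A back=4 fwd=0
After 5 (visit(X)): cur=X back=5 fwd=0
After 6 (back): cur=A back=4 fwd=1
After 7 (forward): cur=X back=5 fwd=0
After 8 (back): cur=A back=4 fwd=1
After 9 (back): cur=Q back=3 fwd=2
After 10 (back): cur=W back=2 fwd=3
After 11 (visit(E)): cur=E back=3 fwd=0
After 12 (back): cur=W back=2 fwd=1

Answer: W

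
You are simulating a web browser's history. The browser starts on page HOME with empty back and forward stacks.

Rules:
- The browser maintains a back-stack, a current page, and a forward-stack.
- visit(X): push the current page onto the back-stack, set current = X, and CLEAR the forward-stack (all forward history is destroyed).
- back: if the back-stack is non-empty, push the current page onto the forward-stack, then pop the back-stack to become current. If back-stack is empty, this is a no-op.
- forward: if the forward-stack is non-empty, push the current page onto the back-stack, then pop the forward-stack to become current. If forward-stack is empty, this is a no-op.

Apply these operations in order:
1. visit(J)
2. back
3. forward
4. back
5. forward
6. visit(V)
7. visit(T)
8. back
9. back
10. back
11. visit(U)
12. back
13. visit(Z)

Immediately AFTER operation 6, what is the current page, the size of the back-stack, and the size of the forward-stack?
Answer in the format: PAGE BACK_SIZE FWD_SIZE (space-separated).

After 1 (visit(J)): cur=J back=1 fwd=0
After 2 (back): cur=HOME back=0 fwd=1
After 3 (forward): cur=J back=1 fwd=0
After 4 (back): cur=HOME back=0 fwd=1
After 5 (forward): cur=J back=1 fwd=0
After 6 (visit(V)): cur=V back=2 fwd=0

V 2 0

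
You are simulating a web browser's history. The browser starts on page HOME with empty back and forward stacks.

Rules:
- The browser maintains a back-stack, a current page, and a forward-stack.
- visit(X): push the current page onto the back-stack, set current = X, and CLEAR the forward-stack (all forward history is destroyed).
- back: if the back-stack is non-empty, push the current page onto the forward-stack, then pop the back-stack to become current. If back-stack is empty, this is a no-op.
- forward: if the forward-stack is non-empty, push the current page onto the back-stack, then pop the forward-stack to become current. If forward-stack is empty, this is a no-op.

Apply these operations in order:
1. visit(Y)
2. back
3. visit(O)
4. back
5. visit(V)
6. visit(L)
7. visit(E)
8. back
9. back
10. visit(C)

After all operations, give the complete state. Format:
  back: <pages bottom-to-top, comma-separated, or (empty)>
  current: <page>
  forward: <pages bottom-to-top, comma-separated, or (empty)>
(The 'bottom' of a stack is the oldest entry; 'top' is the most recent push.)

After 1 (visit(Y)): cur=Y back=1 fwd=0
After 2 (back): cur=HOME back=0 fwd=1
After 3 (visit(O)): cur=O back=1 fwd=0
After 4 (back): cur=HOME back=0 fwd=1
After 5 (visit(V)): cur=V back=1 fwd=0
After 6 (visit(L)): cur=L back=2 fwd=0
After 7 (visit(E)): cur=E back=3 fwd=0
After 8 (back): cur=L back=2 fwd=1
After 9 (back): cur=V back=1 fwd=2
After 10 (visit(C)): cur=C back=2 fwd=0

Answer: back: HOME,V
current: C
forward: (empty)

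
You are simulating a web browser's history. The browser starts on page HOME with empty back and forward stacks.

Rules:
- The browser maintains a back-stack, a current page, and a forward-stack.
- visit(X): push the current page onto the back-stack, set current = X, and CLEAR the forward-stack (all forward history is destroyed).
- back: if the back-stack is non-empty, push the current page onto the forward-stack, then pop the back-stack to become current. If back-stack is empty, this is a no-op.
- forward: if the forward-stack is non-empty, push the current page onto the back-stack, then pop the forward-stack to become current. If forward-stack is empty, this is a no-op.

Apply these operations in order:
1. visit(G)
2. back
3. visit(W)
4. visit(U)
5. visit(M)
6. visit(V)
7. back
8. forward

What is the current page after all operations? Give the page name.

After 1 (visit(G)): cur=G back=1 fwd=0
After 2 (back): cur=HOME back=0 fwd=1
After 3 (visit(W)): cur=W back=1 fwd=0
After 4 (visit(U)): cur=U back=2 fwd=0
After 5 (visit(M)): cur=M back=3 fwd=0
After 6 (visit(V)): cur=V back=4 fwd=0
After 7 (back): cur=M back=3 fwd=1
After 8 (forward): cur=V back=4 fwd=0

Answer: V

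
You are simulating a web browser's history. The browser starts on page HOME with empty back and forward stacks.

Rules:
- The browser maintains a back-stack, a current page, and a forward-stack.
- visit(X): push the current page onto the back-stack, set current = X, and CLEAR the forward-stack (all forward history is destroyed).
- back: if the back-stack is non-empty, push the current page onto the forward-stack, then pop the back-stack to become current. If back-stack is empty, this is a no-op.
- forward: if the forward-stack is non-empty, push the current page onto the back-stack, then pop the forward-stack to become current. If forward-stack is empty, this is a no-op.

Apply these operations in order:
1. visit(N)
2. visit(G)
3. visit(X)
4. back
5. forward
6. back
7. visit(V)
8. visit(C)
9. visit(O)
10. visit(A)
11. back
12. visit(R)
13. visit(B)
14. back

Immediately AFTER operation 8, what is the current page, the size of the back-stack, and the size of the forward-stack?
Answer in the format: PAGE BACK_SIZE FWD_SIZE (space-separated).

After 1 (visit(N)): cur=N back=1 fwd=0
After 2 (visit(G)): cur=G back=2 fwd=0
After 3 (visit(X)): cur=X back=3 fwd=0
After 4 (back): cur=G back=2 fwd=1
After 5 (forward): cur=X back=3 fwd=0
After 6 (back): cur=G back=2 fwd=1
After 7 (visit(V)): cur=V back=3 fwd=0
After 8 (visit(C)): cur=C back=4 fwd=0

C 4 0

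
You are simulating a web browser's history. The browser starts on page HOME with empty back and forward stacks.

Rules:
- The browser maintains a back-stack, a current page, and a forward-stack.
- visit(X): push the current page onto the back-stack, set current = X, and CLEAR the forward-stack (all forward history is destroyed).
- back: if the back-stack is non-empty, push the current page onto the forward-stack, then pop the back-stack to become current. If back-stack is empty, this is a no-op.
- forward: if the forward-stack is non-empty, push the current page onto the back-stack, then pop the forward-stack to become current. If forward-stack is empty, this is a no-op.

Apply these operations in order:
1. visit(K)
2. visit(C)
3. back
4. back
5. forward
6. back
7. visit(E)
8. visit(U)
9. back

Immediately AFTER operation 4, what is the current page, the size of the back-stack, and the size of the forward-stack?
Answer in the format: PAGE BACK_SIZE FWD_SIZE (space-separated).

After 1 (visit(K)): cur=K back=1 fwd=0
After 2 (visit(C)): cur=C back=2 fwd=0
After 3 (back): cur=K back=1 fwd=1
After 4 (back): cur=HOME back=0 fwd=2

HOME 0 2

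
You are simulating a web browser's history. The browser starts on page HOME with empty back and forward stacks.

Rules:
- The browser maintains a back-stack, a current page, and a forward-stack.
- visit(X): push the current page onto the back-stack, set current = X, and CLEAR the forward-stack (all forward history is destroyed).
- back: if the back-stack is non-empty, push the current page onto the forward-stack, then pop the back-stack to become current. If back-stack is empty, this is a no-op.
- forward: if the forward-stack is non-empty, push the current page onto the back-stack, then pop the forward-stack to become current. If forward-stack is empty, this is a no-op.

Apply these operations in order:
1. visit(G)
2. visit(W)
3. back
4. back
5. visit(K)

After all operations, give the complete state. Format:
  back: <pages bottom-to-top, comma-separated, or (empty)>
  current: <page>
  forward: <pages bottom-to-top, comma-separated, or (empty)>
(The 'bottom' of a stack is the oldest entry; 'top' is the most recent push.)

Answer: back: HOME
current: K
forward: (empty)

Derivation:
After 1 (visit(G)): cur=G back=1 fwd=0
After 2 (visit(W)): cur=W back=2 fwd=0
After 3 (back): cur=G back=1 fwd=1
After 4 (back): cur=HOME back=0 fwd=2
After 5 (visit(K)): cur=K back=1 fwd=0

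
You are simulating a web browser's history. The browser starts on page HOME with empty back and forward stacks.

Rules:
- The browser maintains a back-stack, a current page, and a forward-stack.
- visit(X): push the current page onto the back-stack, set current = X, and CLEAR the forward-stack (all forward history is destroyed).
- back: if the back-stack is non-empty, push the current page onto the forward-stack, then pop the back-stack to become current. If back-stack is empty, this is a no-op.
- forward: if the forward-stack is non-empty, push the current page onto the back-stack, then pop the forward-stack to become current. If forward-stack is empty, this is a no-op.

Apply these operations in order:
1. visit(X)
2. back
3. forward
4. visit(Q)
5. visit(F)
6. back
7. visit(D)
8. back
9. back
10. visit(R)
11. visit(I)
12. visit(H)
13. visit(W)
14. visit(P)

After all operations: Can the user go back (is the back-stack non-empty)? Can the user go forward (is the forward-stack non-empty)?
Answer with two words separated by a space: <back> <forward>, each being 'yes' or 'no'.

Answer: yes no

Derivation:
After 1 (visit(X)): cur=X back=1 fwd=0
After 2 (back): cur=HOME back=0 fwd=1
After 3 (forward): cur=X back=1 fwd=0
After 4 (visit(Q)): cur=Q back=2 fwd=0
After 5 (visit(F)): cur=F back=3 fwd=0
After 6 (back): cur=Q back=2 fwd=1
After 7 (visit(D)): cur=D back=3 fwd=0
After 8 (back): cur=Q back=2 fwd=1
After 9 (back): cur=X back=1 fwd=2
After 10 (visit(R)): cur=R back=2 fwd=0
After 11 (visit(I)): cur=I back=3 fwd=0
After 12 (visit(H)): cur=H back=4 fwd=0
After 13 (visit(W)): cur=W back=5 fwd=0
After 14 (visit(P)): cur=P back=6 fwd=0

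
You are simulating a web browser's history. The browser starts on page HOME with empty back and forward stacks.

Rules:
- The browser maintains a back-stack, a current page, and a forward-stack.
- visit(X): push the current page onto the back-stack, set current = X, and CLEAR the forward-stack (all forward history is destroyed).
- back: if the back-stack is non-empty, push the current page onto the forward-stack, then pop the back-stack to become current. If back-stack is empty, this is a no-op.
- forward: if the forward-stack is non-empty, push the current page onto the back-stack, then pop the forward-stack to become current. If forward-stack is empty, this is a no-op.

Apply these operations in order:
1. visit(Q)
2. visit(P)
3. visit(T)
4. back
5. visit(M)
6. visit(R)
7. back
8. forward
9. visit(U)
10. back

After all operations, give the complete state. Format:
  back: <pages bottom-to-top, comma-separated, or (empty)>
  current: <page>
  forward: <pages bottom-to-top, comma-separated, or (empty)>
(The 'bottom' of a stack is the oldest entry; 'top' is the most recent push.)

Answer: back: HOME,Q,P,M
current: R
forward: U

Derivation:
After 1 (visit(Q)): cur=Q back=1 fwd=0
After 2 (visit(P)): cur=P back=2 fwd=0
After 3 (visit(T)): cur=T back=3 fwd=0
After 4 (back): cur=P back=2 fwd=1
After 5 (visit(M)): cur=M back=3 fwd=0
After 6 (visit(R)): cur=R back=4 fwd=0
After 7 (back): cur=M back=3 fwd=1
After 8 (forward): cur=R back=4 fwd=0
After 9 (visit(U)): cur=U back=5 fwd=0
After 10 (back): cur=R back=4 fwd=1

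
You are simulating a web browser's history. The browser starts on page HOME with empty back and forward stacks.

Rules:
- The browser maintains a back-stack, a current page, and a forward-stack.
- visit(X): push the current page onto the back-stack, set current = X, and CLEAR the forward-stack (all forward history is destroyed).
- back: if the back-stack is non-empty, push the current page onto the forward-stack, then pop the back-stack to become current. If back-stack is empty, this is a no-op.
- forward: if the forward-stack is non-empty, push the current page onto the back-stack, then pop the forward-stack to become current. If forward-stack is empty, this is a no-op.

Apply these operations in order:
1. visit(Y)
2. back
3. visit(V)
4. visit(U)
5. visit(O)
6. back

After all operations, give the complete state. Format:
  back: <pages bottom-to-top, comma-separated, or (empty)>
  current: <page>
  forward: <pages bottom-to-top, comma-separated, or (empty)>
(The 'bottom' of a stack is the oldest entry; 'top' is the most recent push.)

After 1 (visit(Y)): cur=Y back=1 fwd=0
After 2 (back): cur=HOME back=0 fwd=1
After 3 (visit(V)): cur=V back=1 fwd=0
After 4 (visit(U)): cur=U back=2 fwd=0
After 5 (visit(O)): cur=O back=3 fwd=0
After 6 (back): cur=U back=2 fwd=1

Answer: back: HOME,V
current: U
forward: O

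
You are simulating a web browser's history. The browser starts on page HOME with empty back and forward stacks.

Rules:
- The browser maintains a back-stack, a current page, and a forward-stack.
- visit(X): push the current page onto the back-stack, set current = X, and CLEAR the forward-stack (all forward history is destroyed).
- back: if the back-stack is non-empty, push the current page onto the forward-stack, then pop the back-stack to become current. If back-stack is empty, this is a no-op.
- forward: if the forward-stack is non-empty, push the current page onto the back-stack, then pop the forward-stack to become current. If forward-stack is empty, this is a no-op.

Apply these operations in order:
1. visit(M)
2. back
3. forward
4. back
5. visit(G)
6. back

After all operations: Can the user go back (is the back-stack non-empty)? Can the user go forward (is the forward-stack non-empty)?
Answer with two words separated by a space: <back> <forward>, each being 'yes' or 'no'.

After 1 (visit(M)): cur=M back=1 fwd=0
After 2 (back): cur=HOME back=0 fwd=1
After 3 (forward): cur=M back=1 fwd=0
After 4 (back): cur=HOME back=0 fwd=1
After 5 (visit(G)): cur=G back=1 fwd=0
After 6 (back): cur=HOME back=0 fwd=1

Answer: no yes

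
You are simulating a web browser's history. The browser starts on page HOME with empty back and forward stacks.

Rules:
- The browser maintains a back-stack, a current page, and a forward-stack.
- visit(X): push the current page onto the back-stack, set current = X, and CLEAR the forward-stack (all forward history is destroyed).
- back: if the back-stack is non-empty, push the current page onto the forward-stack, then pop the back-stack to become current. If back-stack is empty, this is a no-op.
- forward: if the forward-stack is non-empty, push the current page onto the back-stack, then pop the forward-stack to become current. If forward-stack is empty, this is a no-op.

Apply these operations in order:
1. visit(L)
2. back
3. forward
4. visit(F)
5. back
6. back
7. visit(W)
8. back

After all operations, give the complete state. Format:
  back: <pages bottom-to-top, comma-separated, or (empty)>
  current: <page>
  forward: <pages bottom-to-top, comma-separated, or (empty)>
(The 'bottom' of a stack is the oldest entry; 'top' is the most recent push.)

Answer: back: (empty)
current: HOME
forward: W

Derivation:
After 1 (visit(L)): cur=L back=1 fwd=0
After 2 (back): cur=HOME back=0 fwd=1
After 3 (forward): cur=L back=1 fwd=0
After 4 (visit(F)): cur=F back=2 fwd=0
After 5 (back): cur=L back=1 fwd=1
After 6 (back): cur=HOME back=0 fwd=2
After 7 (visit(W)): cur=W back=1 fwd=0
After 8 (back): cur=HOME back=0 fwd=1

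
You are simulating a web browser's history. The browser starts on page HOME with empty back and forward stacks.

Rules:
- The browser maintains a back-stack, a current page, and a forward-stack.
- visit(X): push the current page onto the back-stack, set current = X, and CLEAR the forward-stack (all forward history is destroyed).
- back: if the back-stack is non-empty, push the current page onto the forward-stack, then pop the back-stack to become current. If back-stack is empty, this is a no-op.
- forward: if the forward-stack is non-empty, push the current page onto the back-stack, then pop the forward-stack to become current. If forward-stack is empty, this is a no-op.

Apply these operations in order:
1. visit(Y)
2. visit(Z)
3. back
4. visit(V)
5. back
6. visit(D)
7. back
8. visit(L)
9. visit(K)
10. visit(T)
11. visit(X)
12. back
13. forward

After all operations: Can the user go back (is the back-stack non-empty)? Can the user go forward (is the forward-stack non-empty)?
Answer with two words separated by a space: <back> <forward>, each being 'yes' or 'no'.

After 1 (visit(Y)): cur=Y back=1 fwd=0
After 2 (visit(Z)): cur=Z back=2 fwd=0
After 3 (back): cur=Y back=1 fwd=1
After 4 (visit(V)): cur=V back=2 fwd=0
After 5 (back): cur=Y back=1 fwd=1
After 6 (visit(D)): cur=D back=2 fwd=0
After 7 (back): cur=Y back=1 fwd=1
After 8 (visit(L)): cur=L back=2 fwd=0
After 9 (visit(K)): cur=K back=3 fwd=0
After 10 (visit(T)): cur=T back=4 fwd=0
After 11 (visit(X)): cur=X back=5 fwd=0
After 12 (back): cur=T back=4 fwd=1
After 13 (forward): cur=X back=5 fwd=0

Answer: yes no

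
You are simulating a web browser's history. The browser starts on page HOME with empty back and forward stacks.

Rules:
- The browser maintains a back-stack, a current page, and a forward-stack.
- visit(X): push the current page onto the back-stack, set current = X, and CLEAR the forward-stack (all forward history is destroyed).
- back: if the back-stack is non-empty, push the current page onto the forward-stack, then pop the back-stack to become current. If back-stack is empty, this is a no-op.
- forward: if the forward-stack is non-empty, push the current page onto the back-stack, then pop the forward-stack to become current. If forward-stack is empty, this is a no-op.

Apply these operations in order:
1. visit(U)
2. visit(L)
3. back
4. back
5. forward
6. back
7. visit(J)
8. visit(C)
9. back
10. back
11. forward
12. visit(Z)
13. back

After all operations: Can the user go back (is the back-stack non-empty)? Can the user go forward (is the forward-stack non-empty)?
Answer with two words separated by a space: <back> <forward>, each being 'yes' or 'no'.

Answer: yes yes

Derivation:
After 1 (visit(U)): cur=U back=1 fwd=0
After 2 (visit(L)): cur=L back=2 fwd=0
After 3 (back): cur=U back=1 fwd=1
After 4 (back): cur=HOME back=0 fwd=2
After 5 (forward): cur=U back=1 fwd=1
After 6 (back): cur=HOME back=0 fwd=2
After 7 (visit(J)): cur=J back=1 fwd=0
After 8 (visit(C)): cur=C back=2 fwd=0
After 9 (back): cur=J back=1 fwd=1
After 10 (back): cur=HOME back=0 fwd=2
After 11 (forward): cur=J back=1 fwd=1
After 12 (visit(Z)): cur=Z back=2 fwd=0
After 13 (back): cur=J back=1 fwd=1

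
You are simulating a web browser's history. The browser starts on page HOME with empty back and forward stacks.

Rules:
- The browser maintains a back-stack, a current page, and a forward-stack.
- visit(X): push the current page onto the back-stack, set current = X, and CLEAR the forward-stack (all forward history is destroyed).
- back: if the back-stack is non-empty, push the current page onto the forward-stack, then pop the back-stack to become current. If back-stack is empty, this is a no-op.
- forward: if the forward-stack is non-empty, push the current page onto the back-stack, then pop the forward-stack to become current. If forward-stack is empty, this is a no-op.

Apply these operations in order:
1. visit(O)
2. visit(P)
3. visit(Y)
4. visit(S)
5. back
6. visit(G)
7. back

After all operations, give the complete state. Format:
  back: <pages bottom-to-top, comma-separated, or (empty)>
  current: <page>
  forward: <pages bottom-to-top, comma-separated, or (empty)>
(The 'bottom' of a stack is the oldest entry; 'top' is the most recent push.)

Answer: back: HOME,O,P
current: Y
forward: G

Derivation:
After 1 (visit(O)): cur=O back=1 fwd=0
After 2 (visit(P)): cur=P back=2 fwd=0
After 3 (visit(Y)): cur=Y back=3 fwd=0
After 4 (visit(S)): cur=S back=4 fwd=0
After 5 (back): cur=Y back=3 fwd=1
After 6 (visit(G)): cur=G back=4 fwd=0
After 7 (back): cur=Y back=3 fwd=1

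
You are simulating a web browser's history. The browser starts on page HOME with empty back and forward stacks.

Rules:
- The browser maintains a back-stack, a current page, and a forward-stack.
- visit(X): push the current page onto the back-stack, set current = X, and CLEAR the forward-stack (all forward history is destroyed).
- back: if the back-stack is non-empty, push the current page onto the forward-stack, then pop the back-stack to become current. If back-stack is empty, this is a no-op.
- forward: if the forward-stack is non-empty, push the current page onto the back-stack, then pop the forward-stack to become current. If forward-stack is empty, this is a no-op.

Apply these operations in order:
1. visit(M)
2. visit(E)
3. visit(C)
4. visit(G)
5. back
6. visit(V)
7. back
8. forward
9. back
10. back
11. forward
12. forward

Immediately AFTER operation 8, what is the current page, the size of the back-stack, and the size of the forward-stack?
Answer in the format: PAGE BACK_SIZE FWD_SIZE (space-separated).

After 1 (visit(M)): cur=M back=1 fwd=0
After 2 (visit(E)): cur=E back=2 fwd=0
After 3 (visit(C)): cur=C back=3 fwd=0
After 4 (visit(G)): cur=G back=4 fwd=0
After 5 (back): cur=C back=3 fwd=1
After 6 (visit(V)): cur=V back=4 fwd=0
After 7 (back): cur=C back=3 fwd=1
After 8 (forward): cur=V back=4 fwd=0

V 4 0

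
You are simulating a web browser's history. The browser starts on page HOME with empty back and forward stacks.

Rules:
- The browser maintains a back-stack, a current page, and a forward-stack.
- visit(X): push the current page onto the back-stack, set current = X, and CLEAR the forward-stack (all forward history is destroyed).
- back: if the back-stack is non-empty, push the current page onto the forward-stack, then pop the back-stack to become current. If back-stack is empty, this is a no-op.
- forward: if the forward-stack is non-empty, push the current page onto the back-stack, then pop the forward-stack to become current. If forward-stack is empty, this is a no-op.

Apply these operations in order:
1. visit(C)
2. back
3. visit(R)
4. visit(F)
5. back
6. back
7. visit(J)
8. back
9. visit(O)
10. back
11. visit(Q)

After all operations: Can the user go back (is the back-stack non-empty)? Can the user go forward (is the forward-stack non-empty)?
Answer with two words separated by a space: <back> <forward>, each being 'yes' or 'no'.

After 1 (visit(C)): cur=C back=1 fwd=0
After 2 (back): cur=HOME back=0 fwd=1
After 3 (visit(R)): cur=R back=1 fwd=0
After 4 (visit(F)): cur=F back=2 fwd=0
After 5 (back): cur=R back=1 fwd=1
After 6 (back): cur=HOME back=0 fwd=2
After 7 (visit(J)): cur=J back=1 fwd=0
After 8 (back): cur=HOME back=0 fwd=1
After 9 (visit(O)): cur=O back=1 fwd=0
After 10 (back): cur=HOME back=0 fwd=1
After 11 (visit(Q)): cur=Q back=1 fwd=0

Answer: yes no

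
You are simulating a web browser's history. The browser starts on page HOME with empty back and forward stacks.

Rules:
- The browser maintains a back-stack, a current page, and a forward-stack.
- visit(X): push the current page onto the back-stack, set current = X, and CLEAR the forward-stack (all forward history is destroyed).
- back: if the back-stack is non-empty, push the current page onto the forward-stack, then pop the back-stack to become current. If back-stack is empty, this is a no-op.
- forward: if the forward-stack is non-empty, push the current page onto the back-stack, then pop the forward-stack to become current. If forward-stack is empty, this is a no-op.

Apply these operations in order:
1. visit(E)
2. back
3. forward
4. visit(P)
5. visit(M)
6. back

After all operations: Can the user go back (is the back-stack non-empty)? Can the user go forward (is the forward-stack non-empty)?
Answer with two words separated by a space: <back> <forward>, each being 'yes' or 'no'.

After 1 (visit(E)): cur=E back=1 fwd=0
After 2 (back): cur=HOME back=0 fwd=1
After 3 (forward): cur=E back=1 fwd=0
After 4 (visit(P)): cur=P back=2 fwd=0
After 5 (visit(M)): cur=M back=3 fwd=0
After 6 (back): cur=P back=2 fwd=1

Answer: yes yes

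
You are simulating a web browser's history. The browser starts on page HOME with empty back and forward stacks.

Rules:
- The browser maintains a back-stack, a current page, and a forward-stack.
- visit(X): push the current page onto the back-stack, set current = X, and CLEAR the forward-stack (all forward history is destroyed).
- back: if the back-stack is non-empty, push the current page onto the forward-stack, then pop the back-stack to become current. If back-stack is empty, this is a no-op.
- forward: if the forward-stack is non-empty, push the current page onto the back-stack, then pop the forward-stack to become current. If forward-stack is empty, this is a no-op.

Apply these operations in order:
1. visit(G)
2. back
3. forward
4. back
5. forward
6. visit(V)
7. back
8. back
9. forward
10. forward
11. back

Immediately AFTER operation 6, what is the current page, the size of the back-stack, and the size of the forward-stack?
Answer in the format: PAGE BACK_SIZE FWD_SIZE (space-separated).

After 1 (visit(G)): cur=G back=1 fwd=0
After 2 (back): cur=HOME back=0 fwd=1
After 3 (forward): cur=G back=1 fwd=0
After 4 (back): cur=HOME back=0 fwd=1
After 5 (forward): cur=G back=1 fwd=0
After 6 (visit(V)): cur=V back=2 fwd=0

V 2 0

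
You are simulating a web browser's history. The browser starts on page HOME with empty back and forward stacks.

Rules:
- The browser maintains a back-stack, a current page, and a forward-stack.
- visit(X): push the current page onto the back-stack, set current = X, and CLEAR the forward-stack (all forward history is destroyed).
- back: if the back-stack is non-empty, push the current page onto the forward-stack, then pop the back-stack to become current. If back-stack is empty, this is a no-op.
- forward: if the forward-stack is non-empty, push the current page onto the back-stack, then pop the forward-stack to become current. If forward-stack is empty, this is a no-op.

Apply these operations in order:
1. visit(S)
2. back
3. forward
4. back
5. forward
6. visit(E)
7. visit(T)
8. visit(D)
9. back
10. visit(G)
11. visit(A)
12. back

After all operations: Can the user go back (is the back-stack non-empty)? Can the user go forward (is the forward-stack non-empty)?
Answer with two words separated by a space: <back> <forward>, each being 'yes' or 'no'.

After 1 (visit(S)): cur=S back=1 fwd=0
After 2 (back): cur=HOME back=0 fwd=1
After 3 (forward): cur=S back=1 fwd=0
After 4 (back): cur=HOME back=0 fwd=1
After 5 (forward): cur=S back=1 fwd=0
After 6 (visit(E)): cur=E back=2 fwd=0
After 7 (visit(T)): cur=T back=3 fwd=0
After 8 (visit(D)): cur=D back=4 fwd=0
After 9 (back): cur=T back=3 fwd=1
After 10 (visit(G)): cur=G back=4 fwd=0
After 11 (visit(A)): cur=A back=5 fwd=0
After 12 (back): cur=G back=4 fwd=1

Answer: yes yes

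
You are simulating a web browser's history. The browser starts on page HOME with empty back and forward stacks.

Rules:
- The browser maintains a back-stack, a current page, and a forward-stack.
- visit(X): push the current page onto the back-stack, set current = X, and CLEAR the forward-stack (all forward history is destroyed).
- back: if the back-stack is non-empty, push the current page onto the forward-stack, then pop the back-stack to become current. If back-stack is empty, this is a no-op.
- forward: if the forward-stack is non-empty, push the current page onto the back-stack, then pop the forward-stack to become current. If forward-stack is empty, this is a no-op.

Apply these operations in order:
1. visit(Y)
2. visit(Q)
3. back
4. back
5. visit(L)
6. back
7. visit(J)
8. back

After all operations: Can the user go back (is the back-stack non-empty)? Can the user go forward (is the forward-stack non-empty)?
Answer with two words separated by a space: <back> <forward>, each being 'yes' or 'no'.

After 1 (visit(Y)): cur=Y back=1 fwd=0
After 2 (visit(Q)): cur=Q back=2 fwd=0
After 3 (back): cur=Y back=1 fwd=1
After 4 (back): cur=HOME back=0 fwd=2
After 5 (visit(L)): cur=L back=1 fwd=0
After 6 (back): cur=HOME back=0 fwd=1
After 7 (visit(J)): cur=J back=1 fwd=0
After 8 (back): cur=HOME back=0 fwd=1

Answer: no yes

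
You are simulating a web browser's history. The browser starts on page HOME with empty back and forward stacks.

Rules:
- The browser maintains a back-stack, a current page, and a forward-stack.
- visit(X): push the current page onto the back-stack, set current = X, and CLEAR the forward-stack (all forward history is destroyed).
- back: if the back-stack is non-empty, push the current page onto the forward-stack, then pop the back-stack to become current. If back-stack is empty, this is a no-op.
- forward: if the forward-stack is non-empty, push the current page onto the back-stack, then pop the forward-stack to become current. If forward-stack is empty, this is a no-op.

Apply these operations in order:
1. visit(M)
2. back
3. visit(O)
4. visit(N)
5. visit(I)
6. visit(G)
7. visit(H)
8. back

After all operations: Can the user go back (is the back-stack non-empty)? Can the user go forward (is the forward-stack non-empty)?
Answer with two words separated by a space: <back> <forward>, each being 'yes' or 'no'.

After 1 (visit(M)): cur=M back=1 fwd=0
After 2 (back): cur=HOME back=0 fwd=1
After 3 (visit(O)): cur=O back=1 fwd=0
After 4 (visit(N)): cur=N back=2 fwd=0
After 5 (visit(I)): cur=I back=3 fwd=0
After 6 (visit(G)): cur=G back=4 fwd=0
After 7 (visit(H)): cur=H back=5 fwd=0
After 8 (back): cur=G back=4 fwd=1

Answer: yes yes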